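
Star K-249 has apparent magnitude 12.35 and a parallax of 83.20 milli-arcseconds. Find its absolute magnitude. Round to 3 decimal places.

M = 11.951

d = 1/p = 1/0.08320″ = 12.019 pc.
m − M = 5 log₁₀(12.019) − 5 = 5.3993 − 5 = 0.3993.
M = m − (m − M) = 12.35 − 0.3993 = 11.951.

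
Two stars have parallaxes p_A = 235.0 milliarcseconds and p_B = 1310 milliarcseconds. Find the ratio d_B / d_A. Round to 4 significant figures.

0.1794

Since d = 1/p, d_B/d_A = p_A/p_B.
= 235.0 / 1310 = 0.17939.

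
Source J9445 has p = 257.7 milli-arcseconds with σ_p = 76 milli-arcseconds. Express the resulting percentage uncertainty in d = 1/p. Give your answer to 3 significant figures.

For d = 1/p, |σ_d/d| = |σ_p/p|.
σ_p/p = 76 / 257.7 = 0.29492 = 29.492%.

29.5%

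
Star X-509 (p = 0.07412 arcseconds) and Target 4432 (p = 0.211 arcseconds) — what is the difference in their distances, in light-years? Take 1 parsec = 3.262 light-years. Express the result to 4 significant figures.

28.55 ly

d_A = 1/0.07412″ = 13.492 pc; d_B = 1/0.2110″ = 4.7393 pc.
|d_B − d_A| = |4.7393 − 13.492| = 8.7527 pc = 8.7527 × 3.262 ly = 28.551 ly.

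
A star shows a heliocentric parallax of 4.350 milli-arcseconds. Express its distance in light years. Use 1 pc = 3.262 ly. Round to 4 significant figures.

p = 4.350 milli-arcseconds = 0.004350 arcsec.
d = 1/p = 1/0.004350 = 229.89 pc.
In light-years: 229.89 × 3.262 = 749.9 ly.

749.9 light years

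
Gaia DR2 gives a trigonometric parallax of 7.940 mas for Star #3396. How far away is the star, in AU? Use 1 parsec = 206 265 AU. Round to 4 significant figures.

p = 7.940 mas = 0.007940 arcsec.
d = 1/p = 1/0.007940 = 125.94 pc.
In AU: 125.94 × 206265 = 2.5977 × 10^7 AU.

2.598 × 10^7 AU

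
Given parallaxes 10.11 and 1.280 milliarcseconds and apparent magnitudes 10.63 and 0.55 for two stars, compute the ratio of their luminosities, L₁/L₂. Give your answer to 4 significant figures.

L₁/L₂ = 1.489 × 10^-6

d₁ = 1/p₁ = 1/0.01011″ = 98.912 pc; d₂ = 1/p₂ = 1/0.001280″ = 781.25 pc.
M₁ = m₁ − 5 log₁₀ d₁ + 5 = 10.63 − 9.9762 + 5 = 5.6538.
M₂ = 0.55 − 14.4640 + 5 = -8.9140.
L₁/L₂ = 10^(0.4(M₂ − M₁)) = 10^(0.4 × (-14.5678)) = 10^(-5.82712) = 0.0000014889.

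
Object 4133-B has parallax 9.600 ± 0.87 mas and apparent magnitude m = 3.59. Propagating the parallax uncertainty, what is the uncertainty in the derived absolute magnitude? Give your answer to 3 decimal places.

M = m − 5 log₁₀ d + 5 = m + 5 log₁₀ p + 5, so ∂M/∂p = 5/(p ln 10).
σ_M = (5/ln 10) · (σ_p/p) = 2.1715 × 0.87/9.600 = 2.1715 × 0.090625 = 0.19679.

σ_M = 0.197 mag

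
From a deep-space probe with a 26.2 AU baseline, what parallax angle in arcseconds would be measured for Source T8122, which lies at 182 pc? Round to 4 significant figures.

p (arcsec) = B (AU) / d (pc).
p = 26.2 / 182 = 0.14396 arcsec.

0.1440 arcsec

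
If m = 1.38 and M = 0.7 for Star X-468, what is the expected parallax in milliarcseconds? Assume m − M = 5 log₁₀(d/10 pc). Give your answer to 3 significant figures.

m − M = 1.38 − 0.7 = 0.68.
d = 10^((m−M)/5 + 1) = 10^1.136 = 13.677 pc.
p = 1/d = 1/13.677 = 0.073115 arcsec = 73.115 mas.

73.1 mas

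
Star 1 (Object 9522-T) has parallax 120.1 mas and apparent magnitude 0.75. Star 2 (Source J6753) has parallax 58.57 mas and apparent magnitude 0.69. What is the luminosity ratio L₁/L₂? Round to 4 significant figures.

d₁ = 1/p₁ = 1/0.1201″ = 8.3264 pc; d₂ = 1/p₂ = 1/0.05857″ = 17.074 pc.
M₁ = m₁ − 5 log₁₀ d₁ + 5 = 0.75 − 4.6023 + 5 = 1.1477.
M₂ = 0.69 − 6.1617 + 5 = -0.4717.
L₁/L₂ = 10^(0.4(M₂ − M₁)) = 10^(0.4 × (-1.6194)) = 10^(-0.64776) = 0.22503.

L₁/L₂ = 0.2250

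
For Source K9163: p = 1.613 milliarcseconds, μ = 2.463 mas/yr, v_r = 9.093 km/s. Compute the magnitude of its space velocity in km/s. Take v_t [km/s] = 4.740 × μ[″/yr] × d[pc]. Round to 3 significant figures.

11.6 km/s

d = 1/p = 1/0.001613″ = 619.96 pc.
μ = 2.463 mas/yr = 0.002463 ″/yr.
v_t = 4.740 μ d = 4.740 × 0.002463 × 619.96 = 7.2378 km/s.
v = √(v_r² + v_t²) = √(9.093² + 7.2378²) = √135.068 = 11.622 km/s.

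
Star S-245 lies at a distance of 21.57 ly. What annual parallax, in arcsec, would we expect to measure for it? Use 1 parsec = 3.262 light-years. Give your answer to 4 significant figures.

d = 21.57 ly ÷ 3.262 = 6.6125 pc.
p = 1/d = 1/6.6125 = 0.15123 arcsec.

0.1512 arcsec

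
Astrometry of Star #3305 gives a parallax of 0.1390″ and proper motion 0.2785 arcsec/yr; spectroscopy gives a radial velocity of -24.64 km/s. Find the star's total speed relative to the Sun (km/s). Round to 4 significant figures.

d = 1/p = 1/0.1390″ = 7.1942 pc.
v_t = 4.740 μ d = 4.740 × 0.2785 × 7.1942 = 9.497 km/s.
v = √(v_r² + v_t²) = √((-24.64)² + 9.497²) = √697.323 = 26.407 km/s.

26.41 km/s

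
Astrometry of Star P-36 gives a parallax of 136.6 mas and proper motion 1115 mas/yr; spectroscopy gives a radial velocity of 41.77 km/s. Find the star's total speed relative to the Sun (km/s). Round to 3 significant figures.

56.9 km/s

d = 1/p = 1/0.1366″ = 7.3206 pc.
μ = 1115 mas/yr = 1.115 ″/yr.
v_t = 4.740 μ d = 4.740 × 1.115 × 7.3206 = 38.69 km/s.
v = √(v_r² + v_t²) = √(41.77² + 38.69²) = √3241.65 = 56.935 km/s.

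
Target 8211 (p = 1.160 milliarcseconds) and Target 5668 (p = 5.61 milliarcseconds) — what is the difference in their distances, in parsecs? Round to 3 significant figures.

684 pc

d_A = 1/0.001160″ = 862.07 pc; d_B = 1/0.005610″ = 178.25 pc.
|d_B − d_A| = |178.25 − 862.07| = 683.82 pc.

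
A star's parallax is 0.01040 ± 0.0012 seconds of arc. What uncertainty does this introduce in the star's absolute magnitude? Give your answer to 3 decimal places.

M = m − 5 log₁₀ d + 5 = m + 5 log₁₀ p + 5, so ∂M/∂p = 5/(p ln 10).
σ_M = (5/ln 10) · (σ_p/p) = 2.1715 × 0.0012/0.01040 = 2.1715 × 0.11538 = 0.25055.

σ_M = 0.251 mag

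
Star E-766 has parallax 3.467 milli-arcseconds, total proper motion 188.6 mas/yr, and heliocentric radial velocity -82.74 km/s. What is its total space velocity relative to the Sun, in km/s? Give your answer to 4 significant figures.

d = 1/p = 1/0.003467″ = 288.43 pc.
μ = 188.6 mas/yr = 0.1886 ″/yr.
v_t = 4.740 μ d = 4.740 × 0.1886 × 288.43 = 257.85 km/s.
v = √(v_r² + v_t²) = √((-82.74)² + 257.85²) = √73332.5 = 270.8 km/s.

270.8 km/s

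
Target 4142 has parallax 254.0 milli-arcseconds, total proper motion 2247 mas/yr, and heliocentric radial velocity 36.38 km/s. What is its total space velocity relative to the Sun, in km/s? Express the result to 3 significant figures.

d = 1/p = 1/0.2540″ = 3.937 pc.
μ = 2247 mas/yr = 2.247 ″/yr.
v_t = 4.740 μ d = 4.740 × 2.247 × 3.937 = 41.932 km/s.
v = √(v_r² + v_t²) = √(36.38² + 41.932²) = √3081.8 = 55.514 km/s.

55.5 km/s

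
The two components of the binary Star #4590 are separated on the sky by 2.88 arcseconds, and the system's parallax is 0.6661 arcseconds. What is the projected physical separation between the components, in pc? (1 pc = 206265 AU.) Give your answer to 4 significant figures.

d = 1/p = 1/0.6661″ = 1.5013 pc.
At distance d (pc), an angle of θ arcsec spans θ·d AU: s = 2.88 × 1.5013 = 4.3237 AU.
= 4.3237 / 206265 = 2.0962 × 10^-5 pc.

2.096 × 10^-5 pc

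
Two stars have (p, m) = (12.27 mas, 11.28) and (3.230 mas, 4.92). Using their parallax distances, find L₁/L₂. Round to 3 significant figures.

d₁ = 1/p₁ = 1/0.01227″ = 81.5 pc; d₂ = 1/p₂ = 1/0.003230″ = 309.6 pc.
M₁ = m₁ − 5 log₁₀ d₁ + 5 = 11.28 − 9.5558 + 5 = 6.7242.
M₂ = 4.92 − 12.4540 + 5 = -2.5340.
L₁/L₂ = 10^(0.4(M₂ − M₁)) = 10^(0.4 × (-9.2582)) = 10^(-3.70328) = 0.00019802.

L₁/L₂ = 0.000198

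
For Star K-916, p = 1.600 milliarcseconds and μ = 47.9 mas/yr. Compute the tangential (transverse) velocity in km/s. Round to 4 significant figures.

141.9 km/s

d = 1/p = 1/0.001600″ = 625 pc.
μ = 47.9 mas/yr = 0.0479 ″/yr.
v_t = 4.74 × μ × d = 4.74 × 0.0479 × 625 = 141.9 km/s.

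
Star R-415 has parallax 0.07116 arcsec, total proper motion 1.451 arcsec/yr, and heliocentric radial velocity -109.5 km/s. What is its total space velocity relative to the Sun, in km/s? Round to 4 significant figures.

146.1 km/s

d = 1/p = 1/0.07116″ = 14.053 pc.
v_t = 4.740 μ d = 4.740 × 1.451 × 14.053 = 96.653 km/s.
v = √(v_r² + v_t²) = √((-109.5)² + 96.653²) = √21332.1 = 146.06 km/s.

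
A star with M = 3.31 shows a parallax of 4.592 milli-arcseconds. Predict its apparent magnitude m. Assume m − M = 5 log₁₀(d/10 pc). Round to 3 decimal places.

d = 1/p = 1/0.004592″ = 217.77 pc.
m − M = 5 log₁₀ d − 5 = 5 log₁₀(217.77) − 5 = 11.6900 − 5 = 6.6900.
m = M + (m − M) = 3.31 + 6.6900 = 10.000.

m = 10.000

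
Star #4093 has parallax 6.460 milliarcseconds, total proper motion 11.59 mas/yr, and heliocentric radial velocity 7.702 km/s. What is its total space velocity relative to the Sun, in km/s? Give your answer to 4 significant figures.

11.47 km/s

d = 1/p = 1/0.006460″ = 154.8 pc.
μ = 11.59 mas/yr = 0.01159 ″/yr.
v_t = 4.740 μ d = 4.740 × 0.01159 × 154.8 = 8.5042 km/s.
v = √(v_r² + v_t²) = √(7.702² + 8.5042²) = √131.642 = 11.474 km/s.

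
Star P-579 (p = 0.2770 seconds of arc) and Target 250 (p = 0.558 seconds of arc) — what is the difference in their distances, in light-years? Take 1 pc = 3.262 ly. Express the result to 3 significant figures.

5.93 ly

d_A = 1/0.2770″ = 3.6101 pc; d_B = 1/0.5580″ = 1.7921 pc.
|d_B − d_A| = |1.7921 − 3.6101| = 1.818 pc = 1.818 × 3.262 ly = 5.9303 ly.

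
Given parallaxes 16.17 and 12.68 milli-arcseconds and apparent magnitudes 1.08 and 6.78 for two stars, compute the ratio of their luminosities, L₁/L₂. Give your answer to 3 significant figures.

d₁ = 1/p₁ = 1/0.01617″ = 61.843 pc; d₂ = 1/p₂ = 1/0.01268″ = 78.864 pc.
M₁ = m₁ − 5 log₁₀ d₁ + 5 = 1.08 − 8.9565 + 5 = -2.8765.
M₂ = 6.78 − 9.4844 + 5 = 2.2956.
L₁/L₂ = 10^(0.4(M₂ − M₁)) = 10^(0.4 × 5.1721) = 10^2.06884 = 117.18.

L₁/L₂ = 117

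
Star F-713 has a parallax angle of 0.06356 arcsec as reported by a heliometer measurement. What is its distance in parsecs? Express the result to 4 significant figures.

15.73 pc

d = 1/p = 1/0.06356 = 15.733 pc.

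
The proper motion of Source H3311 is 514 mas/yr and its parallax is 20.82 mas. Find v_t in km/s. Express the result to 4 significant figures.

d = 1/p = 1/0.02082″ = 48.031 pc.
μ = 514 mas/yr = 0.514 ″/yr.
v_t = 4.74 × μ × d = 4.74 × 0.514 × 48.031 = 117.02 km/s.

117.0 km/s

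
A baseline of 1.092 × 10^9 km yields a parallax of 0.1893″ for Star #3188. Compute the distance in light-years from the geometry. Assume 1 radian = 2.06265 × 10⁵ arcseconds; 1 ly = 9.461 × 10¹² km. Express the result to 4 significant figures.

θ = 0.1893″ = 0.1893/206265 = 9.1775 × 10^-7 rad.
d = B/θ = (1.092 × 10^9) / (9.1775 × 10^-7) = 1.1899 × 10^15 km = (1.1899 × 10^15) / (9.461 × 10^12) ly = 125.77 ly.

125.8 ly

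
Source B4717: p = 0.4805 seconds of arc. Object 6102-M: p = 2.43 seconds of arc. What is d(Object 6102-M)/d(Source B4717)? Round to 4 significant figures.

Since d = 1/p, d_B/d_A = p_A/p_B.
= 0.4805 / 2.43 = 0.19774.

0.1977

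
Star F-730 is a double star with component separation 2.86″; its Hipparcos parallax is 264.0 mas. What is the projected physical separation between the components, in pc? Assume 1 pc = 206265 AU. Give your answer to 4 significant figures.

d = 1/p = 1/0.2640″ = 3.7879 pc.
At distance d (pc), an angle of θ arcsec spans θ·d AU: s = 2.86 × 3.7879 = 10.833 AU.
= 10.833 / 206265 = 5.2520 × 10^-5 pc.

5.252 × 10^-5 pc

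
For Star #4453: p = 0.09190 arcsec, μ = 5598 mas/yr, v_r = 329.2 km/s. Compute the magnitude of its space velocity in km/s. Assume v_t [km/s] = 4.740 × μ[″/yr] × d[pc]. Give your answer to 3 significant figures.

d = 1/p = 1/0.09190″ = 10.881 pc.
μ = 5598 mas/yr = 5.598 ″/yr.
v_t = 4.740 μ d = 4.740 × 5.598 × 10.881 = 288.72 km/s.
v = √(v_r² + v_t²) = √(329.2² + 288.72²) = √191732 = 437.87 km/s.

438 km/s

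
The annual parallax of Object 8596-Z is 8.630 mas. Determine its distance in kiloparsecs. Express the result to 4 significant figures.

0.1159 kpc

p = 8.630 mas = 0.008630 arcsec.
d = 1/p = 1/0.008630 = 115.87 pc.
= 0.11587 kpc.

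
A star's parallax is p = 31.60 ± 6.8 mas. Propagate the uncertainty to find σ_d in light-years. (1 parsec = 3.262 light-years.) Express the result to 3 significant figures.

d = 1/p, so σ_d = σ_p / p².
σ_d = 0.00680 / (0.03160)² = 0.00680 / 0.00099856 = 6.8098 pc = 6.8098 × 3.262 ly = 22.214 ly.

22.2 ly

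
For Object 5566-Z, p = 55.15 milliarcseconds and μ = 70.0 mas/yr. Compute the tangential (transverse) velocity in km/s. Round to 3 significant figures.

d = 1/p = 1/0.05515″ = 18.132 pc.
μ = 70.0 mas/yr = 0.0700 ″/yr.
v_t = 4.74 × μ × d = 4.74 × 0.0700 × 18.132 = 6.0162 km/s.

6.02 km/s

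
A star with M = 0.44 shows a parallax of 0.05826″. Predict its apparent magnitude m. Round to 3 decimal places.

m = 1.613

d = 1/p = 1/0.05826″ = 17.164 pc.
m − M = 5 log₁₀ d − 5 = 5 log₁₀(17.164) − 5 = 6.1731 − 5 = 1.1731.
m = M + (m − M) = 0.44 + 1.1731 = 1.613.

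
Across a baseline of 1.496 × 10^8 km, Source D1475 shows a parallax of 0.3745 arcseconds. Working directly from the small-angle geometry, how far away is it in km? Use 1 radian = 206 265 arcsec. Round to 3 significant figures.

8.24 × 10^13 km

θ = 0.3745″ = 0.3745/206265 = 1.8156 × 10^-6 rad.
d = B/θ = (1.496 × 10^8) / (1.8156 × 10^-6) = 8.2397 × 10^13 km.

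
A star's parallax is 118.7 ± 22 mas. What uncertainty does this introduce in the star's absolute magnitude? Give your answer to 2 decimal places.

σ_M = 0.40 mag

M = m − 5 log₁₀ d + 5 = m + 5 log₁₀ p + 5, so ∂M/∂p = 5/(p ln 10).
σ_M = (5/ln 10) · (σ_p/p) = 2.1715 × 22/118.7 = 2.1715 × 0.18534 = 0.40247.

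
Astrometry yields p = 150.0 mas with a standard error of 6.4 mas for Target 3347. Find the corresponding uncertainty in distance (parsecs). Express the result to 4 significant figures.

d = 1/p, so σ_d = σ_p / p².
σ_d = 0.00640 / (0.1500)² = 0.00640 / 0.0225 = 0.28444 pc.

0.2844 pc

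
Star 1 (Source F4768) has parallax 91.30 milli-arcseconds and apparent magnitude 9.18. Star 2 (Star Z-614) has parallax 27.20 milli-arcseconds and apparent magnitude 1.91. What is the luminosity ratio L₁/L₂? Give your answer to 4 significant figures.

d₁ = 1/p₁ = 1/0.09130″ = 10.953 pc; d₂ = 1/p₂ = 1/0.02720″ = 36.765 pc.
M₁ = m₁ − 5 log₁₀ d₁ + 5 = 9.18 − 5.1977 + 5 = 8.9823.
M₂ = 1.91 − 7.8272 + 5 = -0.9172.
L₁/L₂ = 10^(0.4(M₂ − M₁)) = 10^(0.4 × (-9.8995)) = 10^(-3.95980) = 0.0001097.

L₁/L₂ = 0.0001097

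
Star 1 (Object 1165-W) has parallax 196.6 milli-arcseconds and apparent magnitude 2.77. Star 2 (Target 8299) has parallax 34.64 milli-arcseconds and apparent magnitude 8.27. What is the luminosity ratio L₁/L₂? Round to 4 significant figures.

d₁ = 1/p₁ = 1/0.1966″ = 5.0865 pc; d₂ = 1/p₂ = 1/0.03464″ = 28.868 pc.
M₁ = m₁ − 5 log₁₀ d₁ + 5 = 2.77 − 3.5321 + 5 = 4.2379.
M₂ = 8.27 − 7.3021 + 5 = 5.9679.
L₁/L₂ = 10^(0.4(M₂ − M₁)) = 10^(0.4 × 1.7300) = 10^0.69200 = 4.9204.

L₁/L₂ = 4.920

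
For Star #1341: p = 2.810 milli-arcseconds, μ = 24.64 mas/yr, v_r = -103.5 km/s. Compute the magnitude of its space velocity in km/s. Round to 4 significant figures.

111.5 km/s

d = 1/p = 1/0.002810″ = 355.87 pc.
μ = 24.64 mas/yr = 0.02464 ″/yr.
v_t = 4.740 μ d = 4.740 × 0.02464 × 355.87 = 41.563 km/s.
v = √(v_r² + v_t²) = √((-103.5)² + 41.563²) = √12439.7 = 111.53 km/s.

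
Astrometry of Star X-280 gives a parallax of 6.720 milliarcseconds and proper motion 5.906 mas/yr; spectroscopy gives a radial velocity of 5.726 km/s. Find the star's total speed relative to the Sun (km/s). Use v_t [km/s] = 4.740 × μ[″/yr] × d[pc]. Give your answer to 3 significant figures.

7.08 km/s

d = 1/p = 1/0.006720″ = 148.81 pc.
μ = 5.906 mas/yr = 0.005906 ″/yr.
v_t = 4.740 μ d = 4.740 × 0.005906 × 148.81 = 4.1659 km/s.
v = √(v_r² + v_t²) = √(5.726² + 4.1659²) = √50.1418 = 7.0811 km/s.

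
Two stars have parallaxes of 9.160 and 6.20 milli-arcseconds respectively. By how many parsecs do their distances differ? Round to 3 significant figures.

d_A = 1/0.009160″ = 109.17 pc; d_B = 1/0.006200″ = 161.29 pc.
|d_B − d_A| = |161.29 − 109.17| = 52.12 pc.

52.1 pc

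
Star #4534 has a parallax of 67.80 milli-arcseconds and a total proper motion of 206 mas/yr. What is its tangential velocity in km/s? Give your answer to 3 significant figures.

d = 1/p = 1/0.06780″ = 14.749 pc.
μ = 206 mas/yr = 0.206 ″/yr.
v_t = 4.74 × μ × d = 4.74 × 0.206 × 14.749 = 14.402 km/s.

14.4 km/s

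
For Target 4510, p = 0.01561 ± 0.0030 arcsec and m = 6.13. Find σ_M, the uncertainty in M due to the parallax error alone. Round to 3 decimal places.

σ_M = 0.417 mag

M = m − 5 log₁₀ d + 5 = m + 5 log₁₀ p + 5, so ∂M/∂p = 5/(p ln 10).
σ_M = (5/ln 10) · (σ_p/p) = 2.1715 × 0.0030/0.01561 = 2.1715 × 0.19218 = 0.41732.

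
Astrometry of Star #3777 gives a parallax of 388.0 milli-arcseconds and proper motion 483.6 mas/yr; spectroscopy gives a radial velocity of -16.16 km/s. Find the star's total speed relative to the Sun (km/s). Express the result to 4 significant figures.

17.21 km/s

d = 1/p = 1/0.3880″ = 2.5773 pc.
μ = 483.6 mas/yr = 0.4836 ″/yr.
v_t = 4.740 μ d = 4.740 × 0.4836 × 2.5773 = 5.9079 km/s.
v = √(v_r² + v_t²) = √((-16.16)² + 5.9079²) = √296.049 = 17.206 km/s.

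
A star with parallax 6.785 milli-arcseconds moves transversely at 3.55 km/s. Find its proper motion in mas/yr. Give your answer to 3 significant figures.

d = 1/p = 1/0.006785″ = 147.38 pc.
μ = v_t / (4.74 d) = 3.55 / (4.74 × 147.38) = 3.55 / 698.58 = 0.0050817 ″/yr = 5.0817 mas/yr.

5.08 mas/yr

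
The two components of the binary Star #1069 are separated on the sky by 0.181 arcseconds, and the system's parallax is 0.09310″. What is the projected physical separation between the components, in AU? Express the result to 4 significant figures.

d = 1/p = 1/0.09310″ = 10.741 pc.
At distance d (pc), an angle of θ arcsec spans θ·d AU: s = 0.181 × 10.741 = 1.9441 AU.

1.944 AU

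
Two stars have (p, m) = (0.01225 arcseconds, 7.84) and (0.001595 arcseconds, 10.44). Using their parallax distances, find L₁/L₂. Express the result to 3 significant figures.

d₁ = 1/p₁ = 1/0.01225″ = 81.633 pc; d₂ = 1/p₂ = 1/0.001595″ = 626.96 pc.
M₁ = m₁ − 5 log₁₀ d₁ + 5 = 7.84 − 9.5593 + 5 = 3.2807.
M₂ = 10.44 − 13.9862 + 5 = 1.4538.
L₁/L₂ = 10^(0.4(M₂ − M₁)) = 10^(0.4 × (-1.8269)) = 10^(-0.73076) = 0.18588.

L₁/L₂ = 0.186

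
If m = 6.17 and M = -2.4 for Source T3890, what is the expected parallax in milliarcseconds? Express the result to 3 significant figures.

1.93 mas

m − M = 6.17 − (-2.4) = 8.57.
d = 10^((m−M)/5 + 1) = 10^2.714 = 517.61 pc.
p = 1/d = 1/517.61 = 0.001932 arcsec = 1.932 mas.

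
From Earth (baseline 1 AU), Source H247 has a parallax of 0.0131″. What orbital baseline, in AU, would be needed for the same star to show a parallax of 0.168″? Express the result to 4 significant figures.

12.82 AU

Parallax scales linearly with baseline: p ∝ B, so B = p_target / p_Earth × 1 AU.
B = 0.168 / 0.0131 = 12.824 AU.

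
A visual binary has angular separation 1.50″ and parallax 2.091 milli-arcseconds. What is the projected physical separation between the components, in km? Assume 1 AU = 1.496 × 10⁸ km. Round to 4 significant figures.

1.073 × 10^11 km

d = 1/p = 1/0.002091″ = 478.24 pc.
At distance d (pc), an angle of θ arcsec spans θ·d AU: s = 1.50 × 478.24 = 717.36 AU.
= 717.36 × 1.496 × 10⁸ km = 1.0732 × 10^11 km.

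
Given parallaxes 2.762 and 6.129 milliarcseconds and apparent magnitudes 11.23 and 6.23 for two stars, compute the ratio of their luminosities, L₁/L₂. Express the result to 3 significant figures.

L₁/L₂ = 0.0492

d₁ = 1/p₁ = 1/0.002762″ = 362.06 pc; d₂ = 1/p₂ = 1/0.006129″ = 163.16 pc.
M₁ = m₁ − 5 log₁₀ d₁ + 5 = 11.23 − 12.7939 + 5 = 3.4361.
M₂ = 6.23 − 11.0631 + 5 = 0.1669.
L₁/L₂ = 10^(0.4(M₂ − M₁)) = 10^(0.4 × (-3.2692)) = 10^(-1.30768) = 0.04924.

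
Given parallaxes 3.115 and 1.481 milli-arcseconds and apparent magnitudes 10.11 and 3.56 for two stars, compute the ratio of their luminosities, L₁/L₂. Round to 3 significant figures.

L₁/L₂ = 0.000542

d₁ = 1/p₁ = 1/0.003115″ = 321.03 pc; d₂ = 1/p₂ = 1/0.001481″ = 675.22 pc.
M₁ = m₁ − 5 log₁₀ d₁ + 5 = 10.11 − 12.5327 + 5 = 2.5773.
M₂ = 3.56 − 14.1472 + 5 = -5.5872.
L₁/L₂ = 10^(0.4(M₂ − M₁)) = 10^(0.4 × (-8.1645)) = 10^(-3.26580) = 0.00054225.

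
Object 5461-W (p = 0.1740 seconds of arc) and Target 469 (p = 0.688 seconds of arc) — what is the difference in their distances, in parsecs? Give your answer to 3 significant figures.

4.29 pc

d_A = 1/0.1740″ = 5.7471 pc; d_B = 1/0.6880″ = 1.4535 pc.
|d_B − d_A| = |1.4535 − 5.7471| = 4.2936 pc.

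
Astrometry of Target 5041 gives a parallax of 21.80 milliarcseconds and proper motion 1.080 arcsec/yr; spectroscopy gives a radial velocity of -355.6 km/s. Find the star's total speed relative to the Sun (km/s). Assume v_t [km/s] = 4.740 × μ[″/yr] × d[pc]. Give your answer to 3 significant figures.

d = 1/p = 1/0.02180″ = 45.872 pc.
v_t = 4.740 μ d = 4.740 × 1.080 × 45.872 = 234.83 km/s.
v = √(v_r² + v_t²) = √((-355.6)² + 234.83²) = √181596 = 426.14 km/s.

426 km/s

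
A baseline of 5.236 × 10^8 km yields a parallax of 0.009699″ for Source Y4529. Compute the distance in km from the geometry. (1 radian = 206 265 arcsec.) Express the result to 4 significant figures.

1.114 × 10^16 km

θ = 0.009699″ = 0.009699/206265 = 4.7022 × 10^-8 rad.
d = B/θ = (5.236 × 10^8) / (4.7022 × 10^-8) = 1.1135 × 10^16 km.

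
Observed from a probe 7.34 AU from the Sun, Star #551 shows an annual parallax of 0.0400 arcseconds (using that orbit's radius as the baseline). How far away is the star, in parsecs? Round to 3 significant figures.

184 pc

With baseline B (in AU) and parallax p (in arcsec), d = B/p parsecs.
d = 7.34 / 0.0400 = 183.5 pc.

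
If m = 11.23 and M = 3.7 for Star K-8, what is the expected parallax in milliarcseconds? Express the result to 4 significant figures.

m − M = 11.23 − 3.7 = 7.53.
d = 10^((m−M)/5 + 1) = 10^2.506 = 320.63 pc.
p = 1/d = 1/320.63 = 0.0031189 arcsec = 3.1189 mas.

3.119 mas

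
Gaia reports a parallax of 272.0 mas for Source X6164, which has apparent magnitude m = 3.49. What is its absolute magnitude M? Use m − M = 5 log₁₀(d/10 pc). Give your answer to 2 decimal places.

M = 5.66

d = 1/p = 1/0.2720″ = 3.6765 pc.
m − M = 5 log₁₀(3.6765) − 5 = 2.8272 − 5 = -2.1728.
M = m − (m − M) = 3.49 − (-2.1728) = 5.66.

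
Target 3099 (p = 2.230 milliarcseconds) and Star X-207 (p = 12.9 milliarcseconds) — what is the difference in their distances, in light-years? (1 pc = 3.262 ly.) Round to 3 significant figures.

1210 ly

d_A = 1/0.002230″ = 448.43 pc; d_B = 1/0.01290″ = 77.519 pc.
|d_B − d_A| = |77.519 − 448.43| = 370.91 pc = 370.91 × 3.262 ly = 1209.9 ly.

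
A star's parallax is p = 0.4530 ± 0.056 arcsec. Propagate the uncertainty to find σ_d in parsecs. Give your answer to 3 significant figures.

d = 1/p, so σ_d = σ_p / p².
σ_d = 0.0560 / (0.4530)² = 0.0560 / 0.20521 = 0.27289 pc.

0.273 pc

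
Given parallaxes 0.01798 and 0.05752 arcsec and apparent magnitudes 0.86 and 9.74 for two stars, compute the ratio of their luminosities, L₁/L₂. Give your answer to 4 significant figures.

d₁ = 1/p₁ = 1/0.01798″ = 55.617 pc; d₂ = 1/p₂ = 1/0.05752″ = 17.385 pc.
M₁ = m₁ − 5 log₁₀ d₁ + 5 = 0.86 − 8.7260 + 5 = -2.8660.
M₂ = 9.74 − 6.2009 + 5 = 8.5391.
L₁/L₂ = 10^(0.4(M₂ − M₁)) = 10^(0.4 × 11.4051) = 10^4.56204 = 36479.

L₁/L₂ = 36480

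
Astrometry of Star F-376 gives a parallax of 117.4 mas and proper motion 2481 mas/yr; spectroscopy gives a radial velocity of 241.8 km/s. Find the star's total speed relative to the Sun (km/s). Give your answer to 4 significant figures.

261.7 km/s

d = 1/p = 1/0.1174″ = 8.5179 pc.
μ = 2481 mas/yr = 2.481 ″/yr.
v_t = 4.740 μ d = 4.740 × 2.481 × 8.5179 = 100.17 km/s.
v = √(v_r² + v_t²) = √(241.8² + 100.17²) = √68501.3 = 261.73 km/s.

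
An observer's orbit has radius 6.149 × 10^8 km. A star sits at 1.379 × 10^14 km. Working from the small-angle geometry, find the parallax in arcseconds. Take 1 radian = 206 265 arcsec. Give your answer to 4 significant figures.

0.9197 arcsec

θ ≈ B/d = (6.149 × 10^8) / (1.379 × 10^14) = 4.4590 × 10^-6 rad.
In arcseconds: 4.4590 × 10^-6 × 206265 = 0.91974″.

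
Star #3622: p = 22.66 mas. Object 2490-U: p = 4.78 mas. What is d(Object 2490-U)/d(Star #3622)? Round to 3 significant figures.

Since d = 1/p, d_B/d_A = p_A/p_B.
= 22.66 / 4.78 = 4.7406.

4.74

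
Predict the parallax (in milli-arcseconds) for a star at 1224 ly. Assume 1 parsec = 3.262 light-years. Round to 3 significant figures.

d = 1224 ly ÷ 3.262 = 375.23 pc.
p = 1/d = 1/375.23 = 0.002665 arcsec.
= 0.002665 × 1000 = 2.665 mas.

2.67 mas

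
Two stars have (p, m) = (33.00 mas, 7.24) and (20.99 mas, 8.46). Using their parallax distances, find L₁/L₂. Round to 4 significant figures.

d₁ = 1/p₁ = 1/0.03300″ = 30.303 pc; d₂ = 1/p₂ = 1/0.02099″ = 47.642 pc.
M₁ = m₁ − 5 log₁₀ d₁ + 5 = 7.24 − 7.4074 + 5 = 4.8326.
M₂ = 8.46 − 8.3899 + 5 = 5.0701.
L₁/L₂ = 10^(0.4(M₂ − M₁)) = 10^(0.4 × 0.2375) = 10^0.09500 = 1.2445.

L₁/L₂ = 1.245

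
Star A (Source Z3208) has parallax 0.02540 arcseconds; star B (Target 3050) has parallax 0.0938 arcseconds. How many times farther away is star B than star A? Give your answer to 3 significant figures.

Since d = 1/p, d_B/d_A = p_A/p_B.
= 0.02540 / 0.0938 = 0.27079.

0.271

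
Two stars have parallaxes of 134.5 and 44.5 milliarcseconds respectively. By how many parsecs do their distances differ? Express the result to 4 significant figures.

d_A = 1/0.1345″ = 7.4349 pc; d_B = 1/0.04450″ = 22.472 pc.
|d_B − d_A| = |22.472 − 7.4349| = 15.037 pc.

15.04 pc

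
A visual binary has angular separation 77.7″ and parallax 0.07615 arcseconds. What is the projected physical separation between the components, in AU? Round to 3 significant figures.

d = 1/p = 1/0.07615″ = 13.132 pc.
At distance d (pc), an angle of θ arcsec spans θ·d AU: s = 77.7 × 13.132 = 1020.4 AU.

1020 AU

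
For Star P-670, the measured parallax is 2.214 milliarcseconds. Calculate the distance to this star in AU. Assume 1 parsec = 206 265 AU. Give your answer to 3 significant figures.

p = 2.214 milliarcseconds = 0.002214 arcsec.
d = 1/p = 1/0.002214 = 451.67 pc.
In AU: 451.67 × 206265 = 9.3164 × 10^7 AU.

9.32 × 10^7 AU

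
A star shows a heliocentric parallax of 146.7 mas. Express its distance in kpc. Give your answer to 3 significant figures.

p = 146.7 mas = 0.1467 arcsec.
d = 1/p = 1/0.1467 = 6.8166 pc.
= 0.0068166 kpc.

0.00682 kpc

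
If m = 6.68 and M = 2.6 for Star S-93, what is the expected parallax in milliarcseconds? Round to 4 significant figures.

m − M = 6.68 − 2.6 = 4.08.
d = 10^((m−M)/5 + 1) = 10^1.816 = 65.464 pc.
p = 1/d = 1/65.464 = 0.015276 arcsec = 15.276 mas.

15.28 mas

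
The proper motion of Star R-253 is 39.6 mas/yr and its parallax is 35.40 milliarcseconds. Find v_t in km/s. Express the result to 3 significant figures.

5.30 km/s

d = 1/p = 1/0.03540″ = 28.249 pc.
μ = 39.6 mas/yr = 0.0396 ″/yr.
v_t = 4.74 × μ × d = 4.74 × 0.0396 × 28.249 = 5.3025 km/s.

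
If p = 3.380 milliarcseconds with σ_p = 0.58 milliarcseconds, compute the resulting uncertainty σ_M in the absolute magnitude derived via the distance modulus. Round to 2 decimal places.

M = m − 5 log₁₀ d + 5 = m + 5 log₁₀ p + 5, so ∂M/∂p = 5/(p ln 10).
σ_M = (5/ln 10) · (σ_p/p) = 2.1715 × 0.58/3.380 = 2.1715 × 0.1716 = 0.37263.

σ_M = 0.37 mag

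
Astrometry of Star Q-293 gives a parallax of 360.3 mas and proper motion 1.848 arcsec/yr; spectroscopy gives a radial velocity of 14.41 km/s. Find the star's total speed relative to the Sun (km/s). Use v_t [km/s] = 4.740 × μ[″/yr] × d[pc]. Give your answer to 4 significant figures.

d = 1/p = 1/0.3603″ = 2.7755 pc.
v_t = 4.740 μ d = 4.740 × 1.848 × 2.7755 = 24.312 km/s.
v = √(v_r² + v_t²) = √(14.41² + 24.312²) = √798.721 = 28.262 km/s.

28.26 km/s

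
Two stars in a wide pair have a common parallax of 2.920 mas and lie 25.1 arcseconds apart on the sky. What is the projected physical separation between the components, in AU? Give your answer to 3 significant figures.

d = 1/p = 1/0.002920″ = 342.47 pc.
At distance d (pc), an angle of θ arcsec spans θ·d AU: s = 25.1 × 342.47 = 8596 AU.

8600 AU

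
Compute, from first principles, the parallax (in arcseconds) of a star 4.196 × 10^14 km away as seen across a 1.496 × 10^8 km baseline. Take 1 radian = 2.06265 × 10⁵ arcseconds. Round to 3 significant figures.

0.0735 arcsec

θ ≈ B/d = (1.496 × 10^8) / (4.196 × 10^14) = 3.5653 × 10^-7 rad.
In arcseconds: 3.5653 × 10^-7 × 206265 = 0.07354″.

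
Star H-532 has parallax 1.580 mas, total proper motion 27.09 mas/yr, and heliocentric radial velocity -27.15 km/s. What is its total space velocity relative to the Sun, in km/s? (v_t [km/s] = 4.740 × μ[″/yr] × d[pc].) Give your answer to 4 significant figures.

d = 1/p = 1/0.001580″ = 632.91 pc.
μ = 27.09 mas/yr = 0.02709 ″/yr.
v_t = 4.740 μ d = 4.740 × 0.02709 × 632.91 = 81.27 km/s.
v = √(v_r² + v_t²) = √((-27.15)² + 81.27²) = √7341.94 = 85.685 km/s.

85.69 km/s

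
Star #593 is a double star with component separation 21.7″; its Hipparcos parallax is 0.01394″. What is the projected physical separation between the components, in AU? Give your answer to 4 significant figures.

1557 AU

d = 1/p = 1/0.01394″ = 71.736 pc.
At distance d (pc), an angle of θ arcsec spans θ·d AU: s = 21.7 × 71.736 = 1556.7 AU.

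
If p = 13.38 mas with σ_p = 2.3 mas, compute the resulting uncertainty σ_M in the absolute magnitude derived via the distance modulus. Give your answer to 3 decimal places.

M = m − 5 log₁₀ d + 5 = m + 5 log₁₀ p + 5, so ∂M/∂p = 5/(p ln 10).
σ_M = (5/ln 10) · (σ_p/p) = 2.1715 × 2.3/13.38 = 2.1715 × 0.1719 = 0.37328.

σ_M = 0.373 mag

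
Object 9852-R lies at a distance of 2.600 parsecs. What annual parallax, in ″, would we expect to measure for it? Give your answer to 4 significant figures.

0.3846 ″

p = 1/d = 1/2.6 = 0.38462 arcsec.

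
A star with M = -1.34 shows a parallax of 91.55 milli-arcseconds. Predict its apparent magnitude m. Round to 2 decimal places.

d = 1/p = 1/0.09155″ = 10.923 pc.
m − M = 5 log₁₀ d − 5 = 5 log₁₀(10.923) − 5 = 5.1917 − 5 = 0.1917.
m = M + (m − M) = -1.34 + 0.1917 = -1.15.

m = -1.15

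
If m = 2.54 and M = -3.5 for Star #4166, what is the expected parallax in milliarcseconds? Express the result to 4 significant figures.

6.194 mas

m − M = 2.54 − (-3.5) = 6.04.
d = 10^((m−M)/5 + 1) = 10^2.208 = 161.44 pc.
p = 1/d = 1/161.44 = 0.0061943 arcsec = 6.1943 mas.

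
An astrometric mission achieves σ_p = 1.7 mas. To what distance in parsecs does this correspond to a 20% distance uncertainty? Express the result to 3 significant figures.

118 pc

σ_d/d = σ_p/p, so the condition is σ_p/p ≤ 0.20, i.e. p ≥ σ_p/0.20.
p_min = 1.7/0.20 = 8.5 mas = 0.0085 arcsec.
d_max = 1/p_min = 1/0.0085 = 117.65 pc.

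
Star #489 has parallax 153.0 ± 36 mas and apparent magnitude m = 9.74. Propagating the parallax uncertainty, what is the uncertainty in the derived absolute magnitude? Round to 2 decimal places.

σ_M = 0.51 mag

M = m − 5 log₁₀ d + 5 = m + 5 log₁₀ p + 5, so ∂M/∂p = 5/(p ln 10).
σ_M = (5/ln 10) · (σ_p/p) = 2.1715 × 36/153.0 = 2.1715 × 0.23529 = 0.51093.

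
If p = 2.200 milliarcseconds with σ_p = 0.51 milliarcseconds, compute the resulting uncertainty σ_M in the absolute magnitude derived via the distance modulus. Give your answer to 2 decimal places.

σ_M = 0.50 mag

M = m − 5 log₁₀ d + 5 = m + 5 log₁₀ p + 5, so ∂M/∂p = 5/(p ln 10).
σ_M = (5/ln 10) · (σ_p/p) = 2.1715 × 0.51/2.200 = 2.1715 × 0.23182 = 0.5034.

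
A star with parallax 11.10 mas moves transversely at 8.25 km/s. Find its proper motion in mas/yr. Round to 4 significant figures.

19.32 mas/yr

d = 1/p = 1/0.01110″ = 90.09 pc.
μ = v_t / (4.74 d) = 8.25 / (4.74 × 90.09) = 8.25 / 427.03 = 0.019319 ″/yr = 19.319 mas/yr.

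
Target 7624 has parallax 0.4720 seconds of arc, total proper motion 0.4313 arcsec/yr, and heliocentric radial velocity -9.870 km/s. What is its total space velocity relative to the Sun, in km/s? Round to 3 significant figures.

10.8 km/s

d = 1/p = 1/0.4720″ = 2.1186 pc.
v_t = 4.740 μ d = 4.740 × 0.4313 × 2.1186 = 4.3312 km/s.
v = √(v_r² + v_t²) = √((-9.870)² + 4.3312²) = √116.176 = 10.778 km/s.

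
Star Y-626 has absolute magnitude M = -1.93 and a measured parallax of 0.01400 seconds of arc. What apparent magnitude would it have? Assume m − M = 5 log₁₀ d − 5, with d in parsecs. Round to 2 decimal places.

m = 2.34

d = 1/p = 1/0.01400″ = 71.429 pc.
m − M = 5 log₁₀ d − 5 = 5 log₁₀(71.429) − 5 = 9.2694 − 5 = 4.2694.
m = M + (m − M) = -1.93 + 4.2694 = 2.34.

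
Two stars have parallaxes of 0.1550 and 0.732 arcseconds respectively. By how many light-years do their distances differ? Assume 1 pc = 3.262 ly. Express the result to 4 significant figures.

16.59 ly

d_A = 1/0.1550″ = 6.4516 pc; d_B = 1/0.7320″ = 1.3661 pc.
|d_B − d_A| = |1.3661 − 6.4516| = 5.0855 pc = 5.0855 × 3.262 ly = 16.589 ly.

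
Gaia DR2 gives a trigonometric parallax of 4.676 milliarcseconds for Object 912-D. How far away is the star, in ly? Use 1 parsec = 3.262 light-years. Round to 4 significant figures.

697.6 ly

p = 4.676 milliarcseconds = 0.004676 arcsec.
d = 1/p = 1/0.004676 = 213.86 pc.
In light-years: 213.86 × 3.262 = 697.61 ly.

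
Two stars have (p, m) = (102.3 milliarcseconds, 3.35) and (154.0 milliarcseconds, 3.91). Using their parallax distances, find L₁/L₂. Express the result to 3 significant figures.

L₁/L₂ = 3.80

d₁ = 1/p₁ = 1/0.1023″ = 9.7752 pc; d₂ = 1/p₂ = 1/0.1540″ = 6.4935 pc.
M₁ = m₁ − 5 log₁₀ d₁ + 5 = 3.35 − 4.9506 + 5 = 3.3994.
M₂ = 3.91 − 4.0624 + 5 = 4.8476.
L₁/L₂ = 10^(0.4(M₂ − M₁)) = 10^(0.4 × 1.4482) = 10^0.57928 = 3.7956.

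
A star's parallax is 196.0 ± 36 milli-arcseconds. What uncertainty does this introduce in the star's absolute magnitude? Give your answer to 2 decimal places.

M = m − 5 log₁₀ d + 5 = m + 5 log₁₀ p + 5, so ∂M/∂p = 5/(p ln 10).
σ_M = (5/ln 10) · (σ_p/p) = 2.1715 × 36/196.0 = 2.1715 × 0.18367 = 0.39884.

σ_M = 0.40 mag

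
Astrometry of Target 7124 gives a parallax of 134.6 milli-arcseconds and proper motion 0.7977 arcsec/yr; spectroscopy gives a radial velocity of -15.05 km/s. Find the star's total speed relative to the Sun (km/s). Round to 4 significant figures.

31.87 km/s

d = 1/p = 1/0.1346″ = 7.4294 pc.
v_t = 4.740 μ d = 4.740 × 0.7977 × 7.4294 = 28.091 km/s.
v = √(v_r² + v_t²) = √((-15.05)² + 28.091²) = √1015.61 = 31.869 km/s.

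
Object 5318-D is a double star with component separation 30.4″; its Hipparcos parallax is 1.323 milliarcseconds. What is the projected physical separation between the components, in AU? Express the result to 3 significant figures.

d = 1/p = 1/0.001323″ = 755.86 pc.
At distance d (pc), an angle of θ arcsec spans θ·d AU: s = 30.4 × 755.86 = 22978 AU.

23000 AU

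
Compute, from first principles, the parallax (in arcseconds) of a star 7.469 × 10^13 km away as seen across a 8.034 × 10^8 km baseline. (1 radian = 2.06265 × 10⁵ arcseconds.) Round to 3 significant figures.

θ ≈ B/d = (8.034 × 10^8) / (7.469 × 10^13) = 1.0756 × 10^-5 rad.
In arcseconds: 1.0756 × 10^-5 × 206265 = 2.2186″.

2.22 arcsec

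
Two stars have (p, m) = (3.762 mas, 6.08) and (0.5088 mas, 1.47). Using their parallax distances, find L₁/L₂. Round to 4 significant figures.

d₁ = 1/p₁ = 1/0.003762″ = 265.82 pc; d₂ = 1/p₂ = 1/0.0005088″ = 1965.4 pc.
M₁ = m₁ − 5 log₁₀ d₁ + 5 = 6.08 − 12.1229 + 5 = -1.0429.
M₂ = 1.47 − 16.4673 + 5 = -9.9973.
L₁/L₂ = 10^(0.4(M₂ − M₁)) = 10^(0.4 × (-8.9544)) = 10^(-3.58176) = 0.00026196.

L₁/L₂ = 0.0002620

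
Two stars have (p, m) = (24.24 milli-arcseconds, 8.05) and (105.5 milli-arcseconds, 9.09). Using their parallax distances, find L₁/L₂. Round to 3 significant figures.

d₁ = 1/p₁ = 1/0.02424″ = 41.254 pc; d₂ = 1/p₂ = 1/0.1055″ = 9.4787 pc.
M₁ = m₁ − 5 log₁₀ d₁ + 5 = 8.05 − 8.0773 + 5 = 4.9727.
M₂ = 9.09 − 4.8837 + 5 = 9.2063.
L₁/L₂ = 10^(0.4(M₂ − M₁)) = 10^(0.4 × 4.2336) = 10^1.69344 = 49.367.

L₁/L₂ = 49.4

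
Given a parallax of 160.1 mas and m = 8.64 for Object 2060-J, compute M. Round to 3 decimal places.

M = 9.662

d = 1/p = 1/0.1601″ = 6.2461 pc.
m − M = 5 log₁₀(6.2461) − 5 = 3.9780 − 5 = -1.0220.
M = m − (m − M) = 8.64 − (-1.0220) = 9.662.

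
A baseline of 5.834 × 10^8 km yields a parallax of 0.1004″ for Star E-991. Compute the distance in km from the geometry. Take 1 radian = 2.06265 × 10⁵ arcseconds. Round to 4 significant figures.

1.199 × 10^15 km

θ = 0.1004″ = 0.1004/206265 = 4.8675 × 10^-7 rad.
d = B/θ = (5.834 × 10^8) / (4.8675 × 10^-7) = 1.1986 × 10^15 km.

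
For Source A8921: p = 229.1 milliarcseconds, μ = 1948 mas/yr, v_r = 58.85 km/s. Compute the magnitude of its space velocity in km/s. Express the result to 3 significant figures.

d = 1/p = 1/0.2291″ = 4.3649 pc.
μ = 1948 mas/yr = 1.948 ″/yr.
v_t = 4.740 μ d = 4.740 × 1.948 × 4.3649 = 40.303 km/s.
v = √(v_r² + v_t²) = √(58.85² + 40.303²) = √5087.65 = 71.328 km/s.

71.3 km/s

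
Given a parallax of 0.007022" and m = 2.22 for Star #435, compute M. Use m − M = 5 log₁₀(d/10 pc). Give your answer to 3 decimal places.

d = 1/p = 1/0.007022″ = 142.41 pc.
m − M = 5 log₁₀(142.41) − 5 = 10.7677 − 5 = 5.7677.
M = m − (m − M) = 2.22 − 5.7677 = -3.548.

M = -3.548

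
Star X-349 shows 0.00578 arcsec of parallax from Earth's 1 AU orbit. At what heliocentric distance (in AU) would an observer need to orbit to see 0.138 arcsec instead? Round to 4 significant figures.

Parallax scales linearly with baseline: p ∝ B, so B = p_target / p_Earth × 1 AU.
B = 0.138 / 0.00578 = 23.875 AU.

23.88 AU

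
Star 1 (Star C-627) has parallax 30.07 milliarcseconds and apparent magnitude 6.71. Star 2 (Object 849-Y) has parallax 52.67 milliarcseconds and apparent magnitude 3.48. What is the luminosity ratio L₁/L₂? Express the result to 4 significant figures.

L₁/L₂ = 0.1566

d₁ = 1/p₁ = 1/0.03007″ = 33.256 pc; d₂ = 1/p₂ = 1/0.05267″ = 18.986 pc.
M₁ = m₁ − 5 log₁₀ d₁ + 5 = 6.71 − 7.6094 + 5 = 4.1006.
M₂ = 3.48 − 6.3922 + 5 = 2.0878.
L₁/L₂ = 10^(0.4(M₂ − M₁)) = 10^(0.4 × (-2.0128)) = 10^(-0.80512) = 0.15663.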